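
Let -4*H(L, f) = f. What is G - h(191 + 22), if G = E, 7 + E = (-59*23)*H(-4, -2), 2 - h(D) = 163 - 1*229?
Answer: -1507/2 ≈ -753.50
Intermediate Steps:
h(D) = 68 (h(D) = 2 - (163 - 1*229) = 2 - (163 - 229) = 2 - 1*(-66) = 2 + 66 = 68)
H(L, f) = -f/4
E = -1371/2 (E = -7 + (-59*23)*(-¼*(-2)) = -7 - 1357*½ = -7 - 1357/2 = -1371/2 ≈ -685.50)
G = -1371/2 ≈ -685.50
G - h(191 + 22) = -1371/2 - 1*68 = -1371/2 - 68 = -1507/2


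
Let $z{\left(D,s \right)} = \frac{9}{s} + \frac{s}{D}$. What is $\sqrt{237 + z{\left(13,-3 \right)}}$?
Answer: $\frac{\sqrt{39507}}{13} \approx 15.29$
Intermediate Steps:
$\sqrt{237 + z{\left(13,-3 \right)}} = \sqrt{237 + \left(\frac{9}{-3} - \frac{3}{13}\right)} = \sqrt{237 + \left(9 \left(- \frac{1}{3}\right) - \frac{3}{13}\right)} = \sqrt{237 - \frac{42}{13}} = \sqrt{\frac{3039}{13}} = \frac{\sqrt{39507}}{13}$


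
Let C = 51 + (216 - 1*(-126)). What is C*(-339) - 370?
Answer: -133597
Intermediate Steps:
C = 393 (C = 51 + (216 + 126) = 51 + 342 = 393)
C*(-339) - 370 = 393*(-339) - 370 = -133227 - 370 = -133597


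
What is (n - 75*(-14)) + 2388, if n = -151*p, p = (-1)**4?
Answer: 3287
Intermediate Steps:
p = 1
n = -151 (n = -151*1 = -151)
(n - 75*(-14)) + 2388 = (-151 - 75*(-14)) + 2388 = (-151 + 1050) + 2388 = 899 + 2388 = 3287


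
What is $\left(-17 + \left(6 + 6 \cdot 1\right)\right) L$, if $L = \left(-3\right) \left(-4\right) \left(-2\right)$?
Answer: $120$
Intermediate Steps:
$L = -24$ ($L = 12 \left(-2\right) = -24$)
$\left(-17 + \left(6 + 6 \cdot 1\right)\right) L = \left(-17 + \left(6 + 6 \cdot 1\right)\right) \left(-24\right) = \left(-17 + \left(6 + 6\right)\right) \left(-24\right) = \left(-17 + 12\right) \left(-24\right) = \left(-5\right) \left(-24\right) = 120$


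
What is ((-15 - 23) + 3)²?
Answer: 1225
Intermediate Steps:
((-15 - 23) + 3)² = (-38 + 3)² = (-35)² = 1225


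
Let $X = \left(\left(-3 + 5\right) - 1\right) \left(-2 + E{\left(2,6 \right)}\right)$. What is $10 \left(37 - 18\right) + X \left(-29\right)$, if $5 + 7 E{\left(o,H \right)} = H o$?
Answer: $219$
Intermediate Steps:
$E{\left(o,H \right)} = - \frac{5}{7} + \frac{H o}{7}$
$X = -1$ ($X = \left(\left(-3 + 5\right) - 1\right) \left(-2 - \left(\frac{5}{7} - \frac{12}{7}\right)\right) = \left(2 - 1\right) \left(-2 + \left(- \frac{5}{7} + \frac{12}{7}\right)\right) = 1 \left(-2 + 1\right) = 1 \left(-1\right) = -1$)
$10 \left(37 - 18\right) + X \left(-29\right) = 10 \left(37 - 18\right) - -29 = 10 \left(37 - 18\right) + 29 = 10 \cdot 19 + 29 = 190 + 29 = 219$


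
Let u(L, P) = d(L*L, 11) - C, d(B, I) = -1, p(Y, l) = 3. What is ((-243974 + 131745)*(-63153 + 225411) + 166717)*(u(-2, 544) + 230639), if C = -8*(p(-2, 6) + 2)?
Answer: -4200620166905470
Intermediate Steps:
C = -40 (C = -8*(3 + 2) = -8*5 = -40)
u(L, P) = 39 (u(L, P) = -1 - 1*(-40) = -1 + 40 = 39)
((-243974 + 131745)*(-63153 + 225411) + 166717)*(u(-2, 544) + 230639) = ((-243974 + 131745)*(-63153 + 225411) + 166717)*(39 + 230639) = (-112229*162258 + 166717)*230678 = (-18210053082 + 166717)*230678 = -18209886365*230678 = -4200620166905470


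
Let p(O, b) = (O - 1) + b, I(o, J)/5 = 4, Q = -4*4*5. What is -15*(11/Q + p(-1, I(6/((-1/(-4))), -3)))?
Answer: -4287/16 ≈ -267.94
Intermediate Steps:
Q = -80 (Q = -16*5 = -80)
I(o, J) = 20 (I(o, J) = 5*4 = 20)
p(O, b) = -1 + O + b (p(O, b) = (-1 + O) + b = -1 + O + b)
-15*(11/Q + p(-1, I(6/((-1/(-4))), -3))) = -15*(11/(-80) + (-1 - 1 + 20)) = -15*(11*(-1/80) + 18) = -15*(-11/80 + 18) = -15*1429/80 = -4287/16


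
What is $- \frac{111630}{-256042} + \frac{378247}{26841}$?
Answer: $\frac{49921689602}{3436211661} \approx 14.528$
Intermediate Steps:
$- \frac{111630}{-256042} + \frac{378247}{26841} = \left(-111630\right) \left(- \frac{1}{256042}\right) + 378247 \cdot \frac{1}{26841} = \frac{55815}{128021} + \frac{378247}{26841} = \frac{49921689602}{3436211661}$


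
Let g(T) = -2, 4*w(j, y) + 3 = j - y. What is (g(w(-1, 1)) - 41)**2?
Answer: 1849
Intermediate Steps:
w(j, y) = -3/4 - y/4 + j/4 (w(j, y) = -3/4 + (j - y)/4 = -3/4 + (-y/4 + j/4) = -3/4 - y/4 + j/4)
(g(w(-1, 1)) - 41)**2 = (-2 - 41)**2 = (-43)**2 = 1849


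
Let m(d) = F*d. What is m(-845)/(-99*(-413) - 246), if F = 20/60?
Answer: -845/121923 ≈ -0.0069306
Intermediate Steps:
F = ⅓ (F = 20*(1/60) = ⅓ ≈ 0.33333)
m(d) = d/3
m(-845)/(-99*(-413) - 246) = ((⅓)*(-845))/(-99*(-413) - 246) = -845/(3*(40887 - 246)) = -845/3/40641 = -845/3*1/40641 = -845/121923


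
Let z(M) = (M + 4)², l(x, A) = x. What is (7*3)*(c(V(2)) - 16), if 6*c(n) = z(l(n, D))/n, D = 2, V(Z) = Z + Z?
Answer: -280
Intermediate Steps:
V(Z) = 2*Z
z(M) = (4 + M)²
c(n) = (4 + n)²/(6*n) (c(n) = ((4 + n)²/n)/6 = (4 + n)²/(6*n))
(7*3)*(c(V(2)) - 16) = (7*3)*((4 + 2*2)²/(6*((2*2))) - 16) = 21*((⅙)*(4 + 4)²/4 - 16) = 21*((⅙)*(¼)*8² - 16) = 21*((⅙)*(¼)*64 - 16) = 21*(8/3 - 16) = 21*(-40/3) = -280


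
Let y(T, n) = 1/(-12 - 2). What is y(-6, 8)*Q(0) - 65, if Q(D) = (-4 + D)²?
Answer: -463/7 ≈ -66.143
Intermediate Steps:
y(T, n) = -1/14 (y(T, n) = 1/(-14) = -1/14)
y(-6, 8)*Q(0) - 65 = -(-4 + 0)²/14 - 65 = -1/14*(-4)² - 65 = -1/14*16 - 65 = -8/7 - 65 = -463/7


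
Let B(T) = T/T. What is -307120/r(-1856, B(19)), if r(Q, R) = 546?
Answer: -153560/273 ≈ -562.49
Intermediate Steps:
B(T) = 1
-307120/r(-1856, B(19)) = -307120/546 = -307120*1/546 = -153560/273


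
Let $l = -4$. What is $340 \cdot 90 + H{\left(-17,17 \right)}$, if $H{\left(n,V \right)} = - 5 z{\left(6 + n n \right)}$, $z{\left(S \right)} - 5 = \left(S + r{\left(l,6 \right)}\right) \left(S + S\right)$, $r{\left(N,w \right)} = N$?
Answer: $-827875$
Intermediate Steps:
$z{\left(S \right)} = 5 + 2 S \left(-4 + S\right)$ ($z{\left(S \right)} = 5 + \left(S - 4\right) \left(S + S\right) = 5 + \left(-4 + S\right) 2 S = 5 + 2 S \left(-4 + S\right)$)
$H{\left(n,V \right)} = 215 - 10 \left(6 + n^{2}\right)^{2} + 40 n^{2}$ ($H{\left(n,V \right)} = - 5 \left(5 - 8 \left(6 + n n\right) + 2 \left(6 + n n\right)^{2}\right) = - 5 \left(5 - 8 \left(6 + n^{2}\right) + 2 \left(6 + n^{2}\right)^{2}\right) = - 5 \left(5 - \left(48 + 8 n^{2}\right) + 2 \left(6 + n^{2}\right)^{2}\right) = - 5 \left(-43 - 8 n^{2} + 2 \left(6 + n^{2}\right)^{2}\right) = 215 - 10 \left(6 + n^{2}\right)^{2} + 40 n^{2}$)
$340 \cdot 90 + H{\left(-17,17 \right)} = 340 \cdot 90 - \left(145 + 23120 + 835210\right) = 30600 - 858475 = -827875$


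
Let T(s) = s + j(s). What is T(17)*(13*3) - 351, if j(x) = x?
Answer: 975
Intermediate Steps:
T(s) = 2*s (T(s) = s + s = 2*s)
T(17)*(13*3) - 351 = (2*17)*(13*3) - 351 = 34*39 - 351 = 1326 - 351 = 975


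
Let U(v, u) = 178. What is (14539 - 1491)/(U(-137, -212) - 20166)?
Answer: -3262/4997 ≈ -0.65279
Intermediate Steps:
(14539 - 1491)/(U(-137, -212) - 20166) = (14539 - 1491)/(178 - 20166) = 13048/(-19988) = 13048*(-1/19988) = -3262/4997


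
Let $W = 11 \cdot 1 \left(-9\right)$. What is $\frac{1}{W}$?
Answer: $- \frac{1}{99} \approx -0.010101$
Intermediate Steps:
$W = -99$ ($W = 11 \left(-9\right) = -99$)
$\frac{1}{W} = \frac{1}{-99} = - \frac{1}{99}$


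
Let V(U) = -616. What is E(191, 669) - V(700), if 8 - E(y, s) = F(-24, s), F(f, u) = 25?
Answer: 599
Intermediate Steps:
E(y, s) = -17 (E(y, s) = 8 - 1*25 = 8 - 25 = -17)
E(191, 669) - V(700) = -17 - 1*(-616) = -17 + 616 = 599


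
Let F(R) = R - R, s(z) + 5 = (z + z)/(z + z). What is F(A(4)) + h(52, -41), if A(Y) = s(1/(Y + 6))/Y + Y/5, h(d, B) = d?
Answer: 52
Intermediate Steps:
s(z) = -4 (s(z) = -5 + (z + z)/(z + z) = -5 + (2*z)/((2*z)) = -5 + (2*z)*(1/(2*z)) = -5 + 1 = -4)
A(Y) = -4/Y + Y/5
F(R) = 0
F(A(4)) + h(52, -41) = 0 + 52 = 52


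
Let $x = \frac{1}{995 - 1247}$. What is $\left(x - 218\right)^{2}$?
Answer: $\frac{3018073969}{63504} \approx 47526.0$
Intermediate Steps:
$x = - \frac{1}{252}$ ($x = \frac{1}{-252} = - \frac{1}{252} \approx -0.0039683$)
$\left(x - 218\right)^{2} = \left(- \frac{1}{252} - 218\right)^{2} = \left(- \frac{54937}{252}\right)^{2} = \frac{3018073969}{63504}$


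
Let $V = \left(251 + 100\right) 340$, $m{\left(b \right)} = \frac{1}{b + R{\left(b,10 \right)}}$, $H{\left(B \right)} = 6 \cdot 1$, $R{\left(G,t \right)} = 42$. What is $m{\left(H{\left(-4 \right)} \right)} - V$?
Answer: $- \frac{5728319}{48} \approx -1.1934 \cdot 10^{5}$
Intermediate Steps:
$H{\left(B \right)} = 6$
$m{\left(b \right)} = \frac{1}{42 + b}$ ($m{\left(b \right)} = \frac{1}{b + 42} = \frac{1}{42 + b}$)
$V = 119340$ ($V = 351 \cdot 340 = 119340$)
$m{\left(H{\left(-4 \right)} \right)} - V = \frac{1}{42 + 6} - 119340 = \frac{1}{48} - 119340 = - \frac{5728319}{48}$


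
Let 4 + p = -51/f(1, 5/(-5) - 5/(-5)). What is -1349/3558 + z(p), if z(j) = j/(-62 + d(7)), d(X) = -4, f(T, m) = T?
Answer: 808/1779 ≈ 0.45419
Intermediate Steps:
p = -55 (p = -4 - 51/1 = -4 - 51*1 = -4 - 51 = -55)
z(j) = -j/66 (z(j) = j/(-62 - 4) = j/(-66) = -j/66)
-1349/3558 + z(p) = -1349/3558 - 1/66*(-55) = -1349*1/3558 + ⅚ = -1349/3558 + ⅚ = 808/1779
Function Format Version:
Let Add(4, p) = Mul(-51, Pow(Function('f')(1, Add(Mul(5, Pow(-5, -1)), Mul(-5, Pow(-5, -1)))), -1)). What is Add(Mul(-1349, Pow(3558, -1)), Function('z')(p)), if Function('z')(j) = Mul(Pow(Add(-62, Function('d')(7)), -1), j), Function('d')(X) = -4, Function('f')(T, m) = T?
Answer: Rational(808, 1779) ≈ 0.45419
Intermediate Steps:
p = -55 (p = Add(-4, Mul(-51, Pow(1, -1))) = Add(-4, Mul(-51, 1)) = Add(-4, -51) = -55)
Function('z')(j) = Mul(Rational(-1, 66), j) (Function('z')(j) = Mul(Pow(Add(-62, -4), -1), j) = Mul(Pow(-66, -1), j) = Mul(Rational(-1, 66), j))
Add(Mul(-1349, Pow(3558, -1)), Function('z')(p)) = Add(Mul(-1349, Pow(3558, -1)), Mul(Rational(-1, 66), -55)) = Add(Mul(-1349, Rational(1, 3558)), Rational(5, 6)) = Add(Rational(-1349, 3558), Rational(5, 6)) = Rational(808, 1779)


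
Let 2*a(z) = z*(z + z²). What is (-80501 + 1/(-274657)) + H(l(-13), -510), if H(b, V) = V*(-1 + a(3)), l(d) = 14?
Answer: -24491439348/274657 ≈ -89171.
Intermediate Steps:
a(z) = z*(z + z²)/2 (a(z) = (z*(z + z²))/2 = z*(z + z²)/2)
H(b, V) = 17*V (H(b, V) = V*(-1 + (½)*3²*(1 + 3)) = V*(-1 + (½)*9*4) = V*(-1 + 18) = V*17 = 17*V)
(-80501 + 1/(-274657)) + H(l(-13), -510) = (-80501 + 1/(-274657)) + 17*(-510) = (-80501 - 1/274657) - 8670 = -22110163158/274657 - 8670 = -24491439348/274657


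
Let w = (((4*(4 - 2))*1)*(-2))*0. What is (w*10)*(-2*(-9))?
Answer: 0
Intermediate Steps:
w = 0 (w = (((4*2)*1)*(-2))*0 = ((8*1)*(-2))*0 = (8*(-2))*0 = -16*0 = 0)
(w*10)*(-2*(-9)) = (0*10)*(-2*(-9)) = 0*18 = 0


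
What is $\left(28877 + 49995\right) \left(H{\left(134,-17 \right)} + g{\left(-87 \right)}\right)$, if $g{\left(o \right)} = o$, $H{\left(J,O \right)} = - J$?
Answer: $-17430712$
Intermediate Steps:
$\left(28877 + 49995\right) \left(H{\left(134,-17 \right)} + g{\left(-87 \right)}\right) = \left(28877 + 49995\right) \left(\left(-1\right) 134 - 87\right) = 78872 \left(-134 - 87\right) = 78872 \left(-221\right) = -17430712$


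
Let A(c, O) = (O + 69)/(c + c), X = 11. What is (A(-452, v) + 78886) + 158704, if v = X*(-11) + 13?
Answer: 214781399/904 ≈ 2.3759e+5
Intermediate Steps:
v = -108 (v = 11*(-11) + 13 = -121 + 13 = -108)
A(c, O) = (69 + O)/(2*c) (A(c, O) = (69 + O)/((2*c)) = (69 + O)*(1/(2*c)) = (69 + O)/(2*c))
(A(-452, v) + 78886) + 158704 = ((1/2)*(69 - 108)/(-452) + 78886) + 158704 = ((1/2)*(-1/452)*(-39) + 78886) + 158704 = (39/904 + 78886) + 158704 = 71312983/904 + 158704 = 214781399/904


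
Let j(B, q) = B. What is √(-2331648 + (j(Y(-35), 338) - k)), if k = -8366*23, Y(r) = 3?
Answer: I*√2139227 ≈ 1462.6*I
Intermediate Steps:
k = -192418
√(-2331648 + (j(Y(-35), 338) - k)) = √(-2331648 + (3 - 1*(-192418))) = √(-2331648 + (3 + 192418)) = √(-2331648 + 192421) = √(-2139227) = I*√2139227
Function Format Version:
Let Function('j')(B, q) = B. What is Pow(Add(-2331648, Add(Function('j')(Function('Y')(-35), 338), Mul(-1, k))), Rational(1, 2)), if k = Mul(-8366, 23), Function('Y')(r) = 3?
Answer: Mul(I, Pow(2139227, Rational(1, 2))) ≈ Mul(1462.6, I)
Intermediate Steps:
k = -192418
Pow(Add(-2331648, Add(Function('j')(Function('Y')(-35), 338), Mul(-1, k))), Rational(1, 2)) = Pow(Add(-2331648, Add(3, Mul(-1, -192418))), Rational(1, 2)) = Pow(Add(-2331648, Add(3, 192418)), Rational(1, 2)) = Pow(Add(-2331648, 192421), Rational(1, 2)) = Pow(-2139227, Rational(1, 2)) = Mul(I, Pow(2139227, Rational(1, 2)))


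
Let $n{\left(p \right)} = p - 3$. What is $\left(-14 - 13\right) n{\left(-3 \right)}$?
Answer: $162$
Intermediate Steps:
$n{\left(p \right)} = -3 + p$
$\left(-14 - 13\right) n{\left(-3 \right)} = \left(-14 - 13\right) \left(-3 - 3\right) = \left(-27\right) \left(-6\right) = 162$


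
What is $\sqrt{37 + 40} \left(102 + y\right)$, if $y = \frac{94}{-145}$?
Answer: $\frac{14696 \sqrt{77}}{145} \approx 889.36$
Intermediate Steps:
$y = - \frac{94}{145}$ ($y = 94 \left(- \frac{1}{145}\right) = - \frac{94}{145} \approx -0.64828$)
$\sqrt{37 + 40} \left(102 + y\right) = \sqrt{37 + 40} \left(102 - \frac{94}{145}\right) = \sqrt{77} \cdot \frac{14696}{145} = \frac{14696 \sqrt{77}}{145}$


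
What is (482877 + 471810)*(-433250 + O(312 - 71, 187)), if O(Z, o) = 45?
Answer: -413575181835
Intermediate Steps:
(482877 + 471810)*(-433250 + O(312 - 71, 187)) = (482877 + 471810)*(-433250 + 45) = 954687*(-433205) = -413575181835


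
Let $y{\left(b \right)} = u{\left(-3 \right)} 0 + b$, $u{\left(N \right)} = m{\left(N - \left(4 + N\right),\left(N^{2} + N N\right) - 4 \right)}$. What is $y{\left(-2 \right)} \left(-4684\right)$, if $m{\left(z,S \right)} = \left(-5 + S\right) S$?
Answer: $9368$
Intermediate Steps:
$m{\left(z,S \right)} = S \left(-5 + S\right)$
$u{\left(N \right)} = \left(-9 + 2 N^{2}\right) \left(-4 + 2 N^{2}\right)$ ($u{\left(N \right)} = \left(\left(N^{2} + N N\right) - 4\right) \left(-5 - \left(4 - N^{2} - N N\right)\right) = \left(\left(N^{2} + N^{2}\right) - 4\right) \left(-5 + \left(\left(N^{2} + N^{2}\right) - 4\right)\right) = \left(2 N^{2} - 4\right) \left(-5 + \left(2 N^{2} - 4\right)\right) = \left(-4 + 2 N^{2}\right) \left(-5 + \left(-4 + 2 N^{2}\right)\right) = \left(-4 + 2 N^{2}\right) \left(-9 + 2 N^{2}\right) = \left(-9 + 2 N^{2}\right) \left(-4 + 2 N^{2}\right)$)
$y{\left(b \right)} = b$ ($y{\left(b \right)} = \left(36 - 26 \left(-3\right)^{2} + 4 \left(-3\right)^{4}\right) 0 + b = \left(36 - 234 + 4 \cdot 81\right) 0 + b = \left(36 - 234 + 324\right) 0 + b = 126 \cdot 0 + b = 0 + b = b$)
$y{\left(-2 \right)} \left(-4684\right) = \left(-2\right) \left(-4684\right) = 9368$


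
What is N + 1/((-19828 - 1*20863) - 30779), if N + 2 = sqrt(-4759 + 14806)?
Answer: -142941/71470 + sqrt(10047) ≈ 98.235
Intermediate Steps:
N = -2 + sqrt(10047) (N = -2 + sqrt(-4759 + 14806) = -2 + sqrt(10047) ≈ 98.235)
N + 1/((-19828 - 1*20863) - 30779) = (-2 + sqrt(10047)) + 1/((-19828 - 1*20863) - 30779) = (-2 + sqrt(10047)) + 1/((-19828 - 20863) - 30779) = (-2 + sqrt(10047)) + 1/(-40691 - 30779) = (-2 + sqrt(10047)) + 1/(-71470) = (-2 + sqrt(10047)) - 1/71470 = -142941/71470 + sqrt(10047)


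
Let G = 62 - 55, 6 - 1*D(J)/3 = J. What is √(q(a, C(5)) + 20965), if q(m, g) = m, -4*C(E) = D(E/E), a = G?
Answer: 14*√107 ≈ 144.82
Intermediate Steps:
D(J) = 18 - 3*J
G = 7
a = 7
C(E) = -15/4 (C(E) = -(18 - 3*E/E)/4 = -(18 - 3*1)/4 = -(18 - 3)/4 = -¼*15 = -15/4)
√(q(a, C(5)) + 20965) = √(7 + 20965) = √20972 = 14*√107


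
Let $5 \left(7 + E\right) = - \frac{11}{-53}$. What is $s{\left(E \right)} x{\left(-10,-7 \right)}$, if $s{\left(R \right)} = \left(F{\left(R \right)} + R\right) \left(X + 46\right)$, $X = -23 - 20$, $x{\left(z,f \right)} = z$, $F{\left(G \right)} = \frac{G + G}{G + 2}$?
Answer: $\frac{1445696}{11607} \approx 124.55$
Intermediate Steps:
$F{\left(G \right)} = \frac{2 G}{2 + G}$
$X = -43$
$E = - \frac{1844}{265}$ ($E = -7 + \frac{\left(-11\right) \frac{1}{-53}}{5} = -7 + \frac{\left(-11\right) \left(- \frac{1}{53}\right)}{5} = -7 + \frac{1}{5} \cdot \frac{11}{53} = -7 + \frac{11}{265} = - \frac{1844}{265} \approx -6.9585$)
$s{\left(R \right)} = 3 R + \frac{6 R}{2 + R}$ ($s{\left(R \right)} = \left(\frac{2 R}{2 + R} + R\right) \left(-43 + 46\right) = \left(R + \frac{2 R}{2 + R}\right) 3 = 3 R + \frac{6 R}{2 + R}$)
$s{\left(E \right)} x{\left(-10,-7 \right)} = 3 \left(- \frac{1844}{265}\right) \frac{1}{2 - \frac{1844}{265}} \left(4 - \frac{1844}{265}\right) \left(-10\right) = 3 \left(- \frac{1844}{265}\right) \frac{1}{- \frac{1314}{265}} \left(- \frac{784}{265}\right) \left(-10\right) = 3 \left(- \frac{1844}{265}\right) \left(- \frac{265}{1314}\right) \left(- \frac{784}{265}\right) \left(-10\right) = \left(- \frac{722848}{58035}\right) \left(-10\right) = \frac{1445696}{11607}$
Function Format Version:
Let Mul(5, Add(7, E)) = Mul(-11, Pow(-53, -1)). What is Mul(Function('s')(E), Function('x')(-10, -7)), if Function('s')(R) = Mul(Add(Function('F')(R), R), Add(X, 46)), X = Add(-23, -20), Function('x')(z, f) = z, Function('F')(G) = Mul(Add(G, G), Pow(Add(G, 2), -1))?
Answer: Rational(1445696, 11607) ≈ 124.55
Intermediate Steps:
Function('F')(G) = Mul(2, G, Pow(Add(2, G), -1)) (Function('F')(G) = Mul(Mul(2, G), Pow(Add(2, G), -1)) = Mul(2, G, Pow(Add(2, G), -1)))
X = -43
E = Rational(-1844, 265) (E = Add(-7, Mul(Rational(1, 5), Mul(-11, Pow(-53, -1)))) = Add(-7, Mul(Rational(1, 5), Mul(-11, Rational(-1, 53)))) = Add(-7, Mul(Rational(1, 5), Rational(11, 53))) = Add(-7, Rational(11, 265)) = Rational(-1844, 265) ≈ -6.9585)
Function('s')(R) = Add(Mul(3, R), Mul(6, R, Pow(Add(2, R), -1))) (Function('s')(R) = Mul(Add(Mul(2, R, Pow(Add(2, R), -1)), R), Add(-43, 46)) = Mul(Add(R, Mul(2, R, Pow(Add(2, R), -1))), 3) = Add(Mul(3, R), Mul(6, R, Pow(Add(2, R), -1))))
Mul(Function('s')(E), Function('x')(-10, -7)) = Mul(Mul(3, Rational(-1844, 265), Pow(Add(2, Rational(-1844, 265)), -1), Add(4, Rational(-1844, 265))), -10) = Mul(Mul(3, Rational(-1844, 265), Pow(Rational(-1314, 265), -1), Rational(-784, 265)), -10) = Mul(Mul(3, Rational(-1844, 265), Rational(-265, 1314), Rational(-784, 265)), -10) = Mul(Rational(-722848, 58035), -10) = Rational(1445696, 11607)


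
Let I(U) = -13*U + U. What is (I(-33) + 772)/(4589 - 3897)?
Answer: 292/173 ≈ 1.6879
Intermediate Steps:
I(U) = -12*U
(I(-33) + 772)/(4589 - 3897) = (-12*(-33) + 772)/(4589 - 3897) = (396 + 772)/692 = 1168*(1/692) = 292/173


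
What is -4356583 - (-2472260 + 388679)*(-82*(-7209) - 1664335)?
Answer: -2236097235040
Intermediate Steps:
-4356583 - (-2472260 + 388679)*(-82*(-7209) - 1664335) = -4356583 - (-2083581)*(591138 - 1664335) = -4356583 - (-2083581)*(-1073197) = -4356583 - 1*2236092878457 = -4356583 - 2236092878457 = -2236097235040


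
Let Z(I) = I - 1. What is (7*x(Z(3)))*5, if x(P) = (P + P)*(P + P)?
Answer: 560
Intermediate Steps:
Z(I) = -1 + I
x(P) = 4*P**2 (x(P) = (2*P)*(2*P) = 4*P**2)
(7*x(Z(3)))*5 = (7*(4*(-1 + 3)**2))*5 = (7*(4*2**2))*5 = (7*(4*4))*5 = (7*16)*5 = 112*5 = 560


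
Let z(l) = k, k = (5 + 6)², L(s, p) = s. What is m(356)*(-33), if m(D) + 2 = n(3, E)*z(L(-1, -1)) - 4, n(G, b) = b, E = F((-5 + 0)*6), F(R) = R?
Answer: 119988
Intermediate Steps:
E = -30 (E = (-5 + 0)*6 = -5*6 = -30)
k = 121 (k = 11² = 121)
z(l) = 121
m(D) = -3636 (m(D) = -2 + (-30*121 - 4) = -2 + (-3630 - 4) = -2 - 3634 = -3636)
m(356)*(-33) = -3636*(-33) = 119988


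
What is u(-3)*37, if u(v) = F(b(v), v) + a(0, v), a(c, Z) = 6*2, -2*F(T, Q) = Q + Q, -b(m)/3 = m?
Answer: 555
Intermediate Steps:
b(m) = -3*m
F(T, Q) = -Q (F(T, Q) = -(Q + Q)/2 = -Q)
a(c, Z) = 12
u(v) = 12 - v (u(v) = -v + 12 = 12 - v)
u(-3)*37 = (12 - 1*(-3))*37 = (12 + 3)*37 = 15*37 = 555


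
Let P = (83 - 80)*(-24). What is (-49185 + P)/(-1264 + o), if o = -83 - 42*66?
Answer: 16419/1373 ≈ 11.958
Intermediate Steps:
o = -2855 (o = -83 - 2772 = -2855)
P = -72 (P = 3*(-24) = -72)
(-49185 + P)/(-1264 + o) = (-49185 - 72)/(-1264 - 2855) = -49257/(-4119) = -49257*(-1/4119) = 16419/1373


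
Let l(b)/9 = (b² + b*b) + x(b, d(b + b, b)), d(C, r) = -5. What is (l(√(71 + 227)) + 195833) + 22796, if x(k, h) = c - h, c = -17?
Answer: 223885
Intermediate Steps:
x(k, h) = -17 - h
l(b) = -108 + 18*b² (l(b) = 9*((b² + b*b) + (-17 - 1*(-5))) = 9*((b² + b²) + (-17 + 5)) = 9*(2*b² - 12) = 9*(-12 + 2*b²) = -108 + 18*b²)
(l(√(71 + 227)) + 195833) + 22796 = ((-108 + 18*(√(71 + 227))²) + 195833) + 22796 = ((-108 + 18*(√298)²) + 195833) + 22796 = ((-108 + 18*298) + 195833) + 22796 = ((-108 + 5364) + 195833) + 22796 = (5256 + 195833) + 22796 = 201089 + 22796 = 223885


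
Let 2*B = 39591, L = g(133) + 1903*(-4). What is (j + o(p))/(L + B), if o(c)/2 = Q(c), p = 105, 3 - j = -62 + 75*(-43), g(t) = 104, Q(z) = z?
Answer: 280/983 ≈ 0.28484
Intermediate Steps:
j = 3290 (j = 3 - (-62 + 75*(-43)) = 3 - (-62 - 3225) = 3 - 1*(-3287) = 3 + 3287 = 3290)
o(c) = 2*c
L = -7508 (L = 104 + 1903*(-4) = 104 - 7612 = -7508)
B = 39591/2 (B = (½)*39591 = 39591/2 ≈ 19796.)
(j + o(p))/(L + B) = (3290 + 2*105)/(-7508 + 39591/2) = (3290 + 210)/(24575/2) = 3500*(2/24575) = 280/983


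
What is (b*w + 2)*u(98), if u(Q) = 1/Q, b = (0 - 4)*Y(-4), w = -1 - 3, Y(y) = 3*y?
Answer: -95/49 ≈ -1.9388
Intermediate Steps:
w = -4
b = 48 (b = (0 - 4)*(3*(-4)) = -4*(-12) = 48)
(b*w + 2)*u(98) = (48*(-4) + 2)/98 = (-192 + 2)*(1/98) = -190*1/98 = -95/49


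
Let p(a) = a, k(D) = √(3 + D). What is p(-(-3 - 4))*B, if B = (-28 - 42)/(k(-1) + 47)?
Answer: -23030/2207 + 490*√2/2207 ≈ -10.121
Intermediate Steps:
B = -70/(47 + √2) (B = (-28 - 42)/(√(3 - 1) + 47) = -70/(√2 + 47) = -70/(47 + √2) ≈ -1.4459)
p(-(-3 - 4))*B = (-(-3 - 4))*(-3290/2207 + 70*√2/2207) = (-1*(-7))*(-3290/2207 + 70*√2/2207) = 7*(-3290/2207 + 70*√2/2207) = -23030/2207 + 490*√2/2207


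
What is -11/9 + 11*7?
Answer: 682/9 ≈ 75.778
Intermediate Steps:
-11/9 + 11*7 = -11*1/9 + 77 = -11/9 + 77 = 682/9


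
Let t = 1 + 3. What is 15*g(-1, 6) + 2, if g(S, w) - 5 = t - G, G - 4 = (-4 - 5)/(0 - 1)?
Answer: -58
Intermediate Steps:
t = 4
G = 13 (G = 4 + (-4 - 5)/(0 - 1) = 4 - 9/(-1) = 4 - 9*(-1) = 4 + 9 = 13)
g(S, w) = -4 (g(S, w) = 5 + (4 - 1*13) = 5 + (4 - 13) = 5 - 9 = -4)
15*g(-1, 6) + 2 = 15*(-4) + 2 = -60 + 2 = -58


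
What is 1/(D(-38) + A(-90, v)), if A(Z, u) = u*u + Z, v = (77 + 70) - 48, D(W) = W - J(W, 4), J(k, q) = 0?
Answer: 1/9673 ≈ 0.00010338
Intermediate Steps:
D(W) = W (D(W) = W - 1*0 = W + 0 = W)
v = 99 (v = 147 - 48 = 99)
A(Z, u) = Z + u**2 (A(Z, u) = u**2 + Z = Z + u**2)
1/(D(-38) + A(-90, v)) = 1/(-38 + (-90 + 99**2)) = 1/(-38 + (-90 + 9801)) = 1/(-38 + 9711) = 1/9673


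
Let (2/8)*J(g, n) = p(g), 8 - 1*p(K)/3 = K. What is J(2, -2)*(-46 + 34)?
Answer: -864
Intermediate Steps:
p(K) = 24 - 3*K
J(g, n) = 96 - 12*g (J(g, n) = 4*(24 - 3*g) = 96 - 12*g)
J(2, -2)*(-46 + 34) = (96 - 12*2)*(-46 + 34) = (96 - 24)*(-12) = 72*(-12) = -864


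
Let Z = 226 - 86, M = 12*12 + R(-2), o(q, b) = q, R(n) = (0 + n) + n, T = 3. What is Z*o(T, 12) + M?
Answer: 560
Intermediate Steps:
R(n) = 2*n (R(n) = n + n = 2*n)
M = 140 (M = 12*12 + 2*(-2) = 144 - 4 = 140)
Z = 140
Z*o(T, 12) + M = 140*3 + 140 = 420 + 140 = 560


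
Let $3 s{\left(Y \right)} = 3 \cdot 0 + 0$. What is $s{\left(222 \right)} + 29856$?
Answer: $29856$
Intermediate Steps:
$s{\left(Y \right)} = 0$ ($s{\left(Y \right)} = \frac{3 \cdot 0 + 0}{3} = \frac{0 + 0}{3} = \frac{1}{3} \cdot 0 = 0$)
$s{\left(222 \right)} + 29856 = 0 + 29856 = 29856$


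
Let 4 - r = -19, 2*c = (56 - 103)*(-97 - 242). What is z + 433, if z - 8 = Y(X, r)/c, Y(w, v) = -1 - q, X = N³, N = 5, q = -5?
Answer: 7026461/15933 ≈ 441.00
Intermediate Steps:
c = 15933/2 (c = ((56 - 103)*(-97 - 242))/2 = (-47*(-339))/2 = (½)*15933 = 15933/2 ≈ 7966.5)
X = 125 (X = 5³ = 125)
r = 23 (r = 4 - 1*(-19) = 4 + 19 = 23)
Y(w, v) = 4 (Y(w, v) = -1 - 1*(-5) = -1 + 5 = 4)
z = 127472/15933 (z = 8 + 4/(15933/2) = 8 + 4*(2/15933) = 8 + 8/15933 = 127472/15933 ≈ 8.0005)
z + 433 = 127472/15933 + 433 = 7026461/15933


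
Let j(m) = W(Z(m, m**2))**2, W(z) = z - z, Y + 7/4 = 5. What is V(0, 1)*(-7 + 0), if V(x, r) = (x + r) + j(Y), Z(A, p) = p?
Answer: -7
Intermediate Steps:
Y = 13/4 (Y = -7/4 + 5 = 13/4 ≈ 3.2500)
W(z) = 0
j(m) = 0 (j(m) = 0**2 = 0)
V(x, r) = r + x (V(x, r) = (x + r) + 0 = (r + x) + 0 = r + x)
V(0, 1)*(-7 + 0) = (1 + 0)*(-7 + 0) = 1*(-7) = -7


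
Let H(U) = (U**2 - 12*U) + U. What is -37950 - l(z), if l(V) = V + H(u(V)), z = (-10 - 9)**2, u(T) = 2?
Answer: -38293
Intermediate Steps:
H(U) = U**2 - 11*U
z = 361 (z = (-19)**2 = 361)
l(V) = -18 + V (l(V) = V + 2*(-11 + 2) = V + 2*(-9) = V - 18 = -18 + V)
-37950 - l(z) = -37950 - (-18 + 361) = -37950 - 1*343 = -37950 - 343 = -38293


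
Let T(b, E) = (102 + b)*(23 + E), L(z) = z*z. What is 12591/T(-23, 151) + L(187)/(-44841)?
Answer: 27969719/205461462 ≈ 0.13613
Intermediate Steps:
L(z) = z²
T(b, E) = (23 + E)*(102 + b)
12591/T(-23, 151) + L(187)/(-44841) = 12591/(2346 + 23*(-23) + 102*151 + 151*(-23)) + 187²/(-44841) = 12591/(2346 - 529 + 15402 - 3473) + 34969*(-1/44841) = 12591/13746 - 34969/44841 = 12591*(1/13746) - 34969/44841 = 4197/4582 - 34969/44841 = 27969719/205461462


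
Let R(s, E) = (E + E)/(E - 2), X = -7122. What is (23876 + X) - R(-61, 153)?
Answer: 2529548/151 ≈ 16752.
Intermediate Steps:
R(s, E) = 2*E/(-2 + E) (R(s, E) = (2*E)/(-2 + E) = 2*E/(-2 + E))
(23876 + X) - R(-61, 153) = (23876 - 7122) - 2*153/(-2 + 153) = 16754 - 2*153/151 = 16754 - 1*306/151 = 16754 - 306/151 = 2529548/151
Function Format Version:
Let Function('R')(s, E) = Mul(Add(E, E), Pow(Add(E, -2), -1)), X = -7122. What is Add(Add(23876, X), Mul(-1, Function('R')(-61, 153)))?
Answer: Rational(2529548, 151) ≈ 16752.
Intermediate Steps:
Function('R')(s, E) = Mul(2, E, Pow(Add(-2, E), -1)) (Function('R')(s, E) = Mul(Mul(2, E), Pow(Add(-2, E), -1)) = Mul(2, E, Pow(Add(-2, E), -1)))
Add(Add(23876, X), Mul(-1, Function('R')(-61, 153))) = Add(Add(23876, -7122), Mul(-1, Mul(2, 153, Pow(Add(-2, 153), -1)))) = Add(16754, Mul(-1, Mul(2, 153, Pow(151, -1)))) = Add(16754, Mul(-1, Mul(2, 153, Rational(1, 151)))) = Add(16754, Mul(-1, Rational(306, 151))) = Add(16754, Rational(-306, 151)) = Rational(2529548, 151)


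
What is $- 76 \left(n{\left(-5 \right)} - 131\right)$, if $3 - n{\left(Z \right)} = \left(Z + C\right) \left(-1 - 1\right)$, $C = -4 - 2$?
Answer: $11400$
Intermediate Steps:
$C = -6$ ($C = -4 - 2 = -6$)
$n{\left(Z \right)} = -9 + 2 Z$ ($n{\left(Z \right)} = 3 - \left(Z - 6\right) \left(-1 - 1\right) = 3 - \left(-6 + Z\right) \left(-2\right) = 3 - \left(12 - 2 Z\right) = 3 + \left(-12 + 2 Z\right) = -9 + 2 Z$)
$- 76 \left(n{\left(-5 \right)} - 131\right) = - 76 \left(\left(-9 + 2 \left(-5\right)\right) - 131\right) = - 76 \left(\left(-9 - 10\right) - 131\right) = - 76 \left(-19 - 131\right) = \left(-76\right) \left(-150\right) = 11400$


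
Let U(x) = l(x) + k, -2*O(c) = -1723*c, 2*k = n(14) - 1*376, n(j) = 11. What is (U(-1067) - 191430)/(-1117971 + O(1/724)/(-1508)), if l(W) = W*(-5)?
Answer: 406752568560/2441183589787 ≈ 0.16662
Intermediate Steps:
k = -365/2 (k = (11 - 1*376)/2 = (11 - 376)/2 = (1/2)*(-365) = -365/2 ≈ -182.50)
l(W) = -5*W
O(c) = 1723*c/2 (O(c) = -(-1723)*c/2 = 1723*c/2)
U(x) = -365/2 - 5*x (U(x) = -5*x - 365/2 = -365/2 - 5*x)
(U(-1067) - 191430)/(-1117971 + O(1/724)/(-1508)) = ((-365/2 - 5*(-1067)) - 191430)/(-1117971 + ((1723/2)/724)/(-1508)) = ((-365/2 + 5335) - 191430)/(-1117971 + ((1723/2)*(1/724))*(-1/1508)) = (10305/2 - 191430)/(-1117971 + (1723/1448)*(-1/1508)) = -372555/(2*(-1117971 - 1723/2183584)) = -372555/(2*(-2441183589787/2183584)) = -372555/2*(-2183584/2441183589787) = 406752568560/2441183589787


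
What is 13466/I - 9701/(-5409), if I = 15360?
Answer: 36974159/13847040 ≈ 2.6702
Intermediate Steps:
13466/I - 9701/(-5409) = 13466/15360 - 9701/(-5409) = 13466*(1/15360) - 9701*(-1/5409) = 6733/7680 + 9701/5409 = 36974159/13847040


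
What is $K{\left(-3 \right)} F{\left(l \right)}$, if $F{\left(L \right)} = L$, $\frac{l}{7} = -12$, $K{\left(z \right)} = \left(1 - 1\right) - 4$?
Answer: $336$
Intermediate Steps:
$K{\left(z \right)} = -4$ ($K{\left(z \right)} = 0 - 4 = -4$)
$l = -84$ ($l = 7 \left(-12\right) = -84$)
$K{\left(-3 \right)} F{\left(l \right)} = \left(-4\right) \left(-84\right) = 336$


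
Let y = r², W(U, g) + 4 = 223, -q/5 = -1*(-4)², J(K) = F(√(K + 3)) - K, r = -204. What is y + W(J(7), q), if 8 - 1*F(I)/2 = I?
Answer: 41835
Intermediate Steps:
F(I) = 16 - 2*I
J(K) = 16 - K - 2*√(3 + K) (J(K) = (16 - 2*√(K + 3)) - K = (16 - 2*√(3 + K)) - K = 16 - K - 2*√(3 + K))
q = 80 (q = -(-5)*(-4)² = -(-5)*16 = -5*(-16) = 80)
W(U, g) = 219 (W(U, g) = -4 + 223 = 219)
y = 41616 (y = (-204)² = 41616)
y + W(J(7), q) = 41616 + 219 = 41835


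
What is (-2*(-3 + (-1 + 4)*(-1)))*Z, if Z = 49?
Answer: 588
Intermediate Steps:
(-2*(-3 + (-1 + 4)*(-1)))*Z = -2*(-3 + (-1 + 4)*(-1))*49 = -2*(-3 + 3*(-1))*49 = -2*(-3 - 3)*49 = -2*(-6)*49 = 12*49 = 588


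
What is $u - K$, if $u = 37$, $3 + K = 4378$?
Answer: $-4338$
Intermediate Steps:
$K = 4375$ ($K = -3 + 4378 = 4375$)
$u - K = 37 - 4375 = -4338$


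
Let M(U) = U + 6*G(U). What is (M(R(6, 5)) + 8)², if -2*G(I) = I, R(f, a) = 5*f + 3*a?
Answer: 6724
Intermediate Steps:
R(f, a) = 3*a + 5*f
G(I) = -I/2
M(U) = -2*U (M(U) = U + 6*(-U/2) = U - 3*U = -2*U)
(M(R(6, 5)) + 8)² = (-2*(3*5 + 5*6) + 8)² = (-2*(15 + 30) + 8)² = (-2*45 + 8)² = (-90 + 8)² = (-82)² = 6724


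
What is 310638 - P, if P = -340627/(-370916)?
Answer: 16460037683/52988 ≈ 3.1064e+5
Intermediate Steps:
P = 48661/52988 (P = -340627*(-1/370916) = 48661/52988 ≈ 0.91834)
310638 - P = 310638 - 1*48661/52988 = 310638 - 48661/52988 = 16460037683/52988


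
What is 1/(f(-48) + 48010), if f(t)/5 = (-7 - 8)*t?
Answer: 1/51610 ≈ 1.9376e-5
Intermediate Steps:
f(t) = -75*t (f(t) = 5*((-7 - 8)*t) = 5*(-15*t) = -75*t)
1/(f(-48) + 48010) = 1/(-75*(-48) + 48010) = 1/(3600 + 48010) = 1/51610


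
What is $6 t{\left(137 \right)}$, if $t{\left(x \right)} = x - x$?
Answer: $0$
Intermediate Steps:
$t{\left(x \right)} = 0$
$6 t{\left(137 \right)} = 6 \cdot 0 = 0$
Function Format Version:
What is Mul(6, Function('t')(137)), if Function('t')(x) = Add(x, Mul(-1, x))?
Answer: 0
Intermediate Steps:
Function('t')(x) = 0
Mul(6, Function('t')(137)) = Mul(6, 0) = 0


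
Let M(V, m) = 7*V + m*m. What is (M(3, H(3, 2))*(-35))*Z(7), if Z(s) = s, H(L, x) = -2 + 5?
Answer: -7350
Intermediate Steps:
H(L, x) = 3
M(V, m) = m**2 + 7*V (M(V, m) = 7*V + m**2 = m**2 + 7*V)
(M(3, H(3, 2))*(-35))*Z(7) = ((3**2 + 7*3)*(-35))*7 = ((9 + 21)*(-35))*7 = (30*(-35))*7 = -1050*7 = -7350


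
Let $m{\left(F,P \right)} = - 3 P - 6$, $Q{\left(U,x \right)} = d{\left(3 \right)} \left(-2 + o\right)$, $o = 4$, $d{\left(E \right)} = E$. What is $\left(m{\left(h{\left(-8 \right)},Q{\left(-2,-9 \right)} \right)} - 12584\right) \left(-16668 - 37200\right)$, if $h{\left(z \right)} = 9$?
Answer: $679167744$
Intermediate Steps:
$Q{\left(U,x \right)} = 6$ ($Q{\left(U,x \right)} = 3 \left(-2 + 4\right) = 3 \cdot 2 = 6$)
$m{\left(F,P \right)} = -6 - 3 P$
$\left(m{\left(h{\left(-8 \right)},Q{\left(-2,-9 \right)} \right)} - 12584\right) \left(-16668 - 37200\right) = \left(\left(-6 - 18\right) - 12584\right) \left(-16668 - 37200\right) = \left(\left(-6 - 18\right) - 12584\right) \left(-53868\right) = \left(-24 - 12584\right) \left(-53868\right) = \left(-12608\right) \left(-53868\right) = 679167744$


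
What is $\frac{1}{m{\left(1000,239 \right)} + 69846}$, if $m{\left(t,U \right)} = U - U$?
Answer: $\frac{1}{69846} \approx 1.4317 \cdot 10^{-5}$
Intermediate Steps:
$m{\left(t,U \right)} = 0$
$\frac{1}{m{\left(1000,239 \right)} + 69846} = \frac{1}{0 + 69846} = \frac{1}{69846}$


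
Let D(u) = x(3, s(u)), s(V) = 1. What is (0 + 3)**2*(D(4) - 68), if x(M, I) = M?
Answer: -585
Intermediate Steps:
D(u) = 3
(0 + 3)**2*(D(4) - 68) = (0 + 3)**2*(3 - 68) = 3**2*(-65) = 9*(-65) = -585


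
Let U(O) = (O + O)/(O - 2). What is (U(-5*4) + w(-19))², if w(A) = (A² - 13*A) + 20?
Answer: 47997184/121 ≈ 3.9667e+5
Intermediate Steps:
U(O) = 2*O/(-2 + O) (U(O) = (2*O)/(-2 + O) = 2*O/(-2 + O))
w(A) = 20 + A² - 13*A
(U(-5*4) + w(-19))² = (2*(-5*4)/(-2 - 5*4) + (20 + (-19)² - 13*(-19)))² = (2*(-20)/(-2 - 20) + (20 + 361 + 247))² = (2*(-20)/(-22) + 628)² = (2*(-20)*(-1/22) + 628)² = (20/11 + 628)² = (6928/11)² = 47997184/121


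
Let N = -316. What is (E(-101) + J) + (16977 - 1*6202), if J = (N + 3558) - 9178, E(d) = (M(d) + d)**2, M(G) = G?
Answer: 45643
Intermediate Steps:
E(d) = 4*d**2 (E(d) = (d + d)**2 = (2*d)**2 = 4*d**2)
J = -5936 (J = (-316 + 3558) - 9178 = 3242 - 9178 = -5936)
(E(-101) + J) + (16977 - 1*6202) = (4*(-101)**2 - 5936) + (16977 - 1*6202) = (4*10201 - 5936) + (16977 - 6202) = (40804 - 5936) + 10775 = 34868 + 10775 = 45643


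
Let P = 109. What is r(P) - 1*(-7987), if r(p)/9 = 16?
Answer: 8131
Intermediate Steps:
r(p) = 144 (r(p) = 9*16 = 144)
r(P) - 1*(-7987) = 144 - 1*(-7987) = 144 + 7987 = 8131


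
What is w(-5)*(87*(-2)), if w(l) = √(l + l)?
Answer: -174*I*√10 ≈ -550.24*I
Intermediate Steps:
w(l) = √2*√l (w(l) = √(2*l) = √2*√l)
w(-5)*(87*(-2)) = (√2*√(-5))*(87*(-2)) = (√2*(I*√5))*(-174) = (I*√10)*(-174) = -174*I*√10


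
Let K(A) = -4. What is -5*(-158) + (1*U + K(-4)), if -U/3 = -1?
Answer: 789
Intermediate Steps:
U = 3 (U = -3*(-1) = 3)
-5*(-158) + (1*U + K(-4)) = -5*(-158) + (1*3 - 4) = 790 + (3 - 4) = 790 - 1 = 789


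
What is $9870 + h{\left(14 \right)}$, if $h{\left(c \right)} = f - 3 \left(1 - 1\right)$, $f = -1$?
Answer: $9869$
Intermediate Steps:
$h{\left(c \right)} = -1$ ($h{\left(c \right)} = -1 - 3 \left(1 - 1\right) = -1 - 0 = -1 + 0 = -1$)
$9870 + h{\left(14 \right)} = 9870 - 1 = 9869$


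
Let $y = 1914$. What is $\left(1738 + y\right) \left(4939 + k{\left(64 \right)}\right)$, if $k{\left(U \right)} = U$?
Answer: $18270956$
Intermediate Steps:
$\left(1738 + y\right) \left(4939 + k{\left(64 \right)}\right) = \left(1738 + 1914\right) \left(4939 + 64\right) = 3652 \cdot 5003 = 18270956$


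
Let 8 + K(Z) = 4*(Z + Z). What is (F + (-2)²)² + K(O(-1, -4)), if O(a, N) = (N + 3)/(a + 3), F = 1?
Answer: 13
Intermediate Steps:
O(a, N) = (3 + N)/(3 + a)
K(Z) = -8 + 8*Z (K(Z) = -8 + 4*(Z + Z) = -8 + 4*(2*Z) = -8 + 8*Z)
(F + (-2)²)² + K(O(-1, -4)) = (1 + (-2)²)² + (-8 + 8*((3 - 4)/(3 - 1))) = (1 + 4)² + (-8 + 8*(-1/2)) = 5² + (-8 + 8*((½)*(-1))) = 25 + (-8 + 8*(-½)) = 25 + (-8 - 4) = 25 - 12 = 13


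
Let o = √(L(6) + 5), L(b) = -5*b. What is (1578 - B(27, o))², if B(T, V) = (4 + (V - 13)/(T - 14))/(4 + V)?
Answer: 707101006824/284089 + 294312550*I/284089 ≈ 2.489e+6 + 1036.0*I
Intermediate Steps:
o = 5*I (o = √(-5*6 + 5) = √(-30 + 5) = √(-25) = 5*I ≈ 5.0*I)
B(T, V) = (4 + (-13 + V)/(-14 + T))/(4 + V)
(1578 - B(27, o))² = (1578 - (-69 + 5*I + 4*27)/(-56 - 70*I + 4*27 + 27*(5*I)))² = (1578 - (-69 + 5*I + 108)/(-56 - 70*I + 108 + 135*I))² = (1578 - (39 + 5*I)/(52 + 65*I))² = (1578 - (52 - 65*I)/6929*(39 + 5*I))² = (1578 - (39 + 5*I)*(52 - 65*I)/6929)²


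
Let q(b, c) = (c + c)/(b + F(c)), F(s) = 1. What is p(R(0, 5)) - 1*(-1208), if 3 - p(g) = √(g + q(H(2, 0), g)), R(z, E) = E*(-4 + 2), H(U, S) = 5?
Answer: 1211 - 2*I*√30/3 ≈ 1211.0 - 3.6515*I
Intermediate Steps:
R(z, E) = -2*E (R(z, E) = E*(-2) = -2*E)
q(b, c) = 2*c/(1 + b) (q(b, c) = (c + c)/(b + 1) = (2*c)/(1 + b) = 2*c/(1 + b))
p(g) = 3 - 2*√3*√g/3 (p(g) = 3 - √(g + 2*g/(1 + 5)) = 3 - √(g + 2*g/6) = 3 - √(g + 2*g*(⅙)) = 3 - √(g + g/3) = 3 - √(4*g/3) = 3 - 2*√3*√g/3)
p(R(0, 5)) - 1*(-1208) = (3 - 2*√3*√(-2*5)/3) - 1*(-1208) = (3 - 2*√3*√(-10)/3) + 1208 = (3 - 2*√3*I*√10/3) + 1208 = (3 - 2*I*√30/3) + 1208 = 1211 - 2*I*√30/3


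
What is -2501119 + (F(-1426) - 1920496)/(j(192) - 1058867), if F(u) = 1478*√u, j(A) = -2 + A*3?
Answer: -2646914809371/1058293 - 1478*I*√1426/1058293 ≈ -2.5011e+6 - 0.052739*I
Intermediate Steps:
j(A) = -2 + 3*A
-2501119 + (F(-1426) - 1920496)/(j(192) - 1058867) = -2501119 + (1478*√(-1426) - 1920496)/((-2 + 3*192) - 1058867) = -2501119 + (1478*(I*√1426) - 1920496)/((-2 + 576) - 1058867) = -2501119 + (1478*I*√1426 - 1920496)/(574 - 1058867) = -2501119 + (-1920496 + 1478*I*√1426)/(-1058293) = -2501119 + (-1920496 + 1478*I*√1426)*(-1/1058293) = -2501119 + (1920496/1058293 - 1478*I*√1426/1058293) = -2646914809371/1058293 - 1478*I*√1426/1058293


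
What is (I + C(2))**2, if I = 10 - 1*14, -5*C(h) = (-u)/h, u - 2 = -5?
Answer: 1849/100 ≈ 18.490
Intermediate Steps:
u = -3 (u = 2 - 5 = -3)
C(h) = -3/(5*h) (C(h) = -(-1*(-3))/(5*h) = -3/(5*h))
I = -4 (I = 10 - 14 = -4)
(I + C(2))**2 = (-4 - 3/5/2)**2 = (-4 - 3/5*1/2)**2 = (-4 - 3/10)**2 = (-43/10)**2 = 1849/100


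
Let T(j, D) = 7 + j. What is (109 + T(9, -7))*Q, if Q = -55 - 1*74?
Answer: -16125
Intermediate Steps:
Q = -129 (Q = -55 - 74 = -129)
(109 + T(9, -7))*Q = (109 + (7 + 9))*(-129) = (109 + 16)*(-129) = 125*(-129) = -16125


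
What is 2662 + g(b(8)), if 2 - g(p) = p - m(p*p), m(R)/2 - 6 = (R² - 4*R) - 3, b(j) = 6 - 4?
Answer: 2668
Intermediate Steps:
b(j) = 2
m(R) = 6 - 8*R + 2*R² (m(R) = 12 + 2*((R² - 4*R) - 3) = 12 + 2*(-3 + R² - 4*R) = 12 + (-6 - 8*R + 2*R²) = 6 - 8*R + 2*R²)
g(p) = 8 - p - 8*p² + 2*p⁴ (g(p) = 2 - (p - (6 - 8*p*p + 2*(p*p)²)) = 2 - (p - (6 - 8*p² + 2*(p²)²)) = 2 - (p - (6 - 8*p² + 2*p⁴)) = 2 - (p + (-6 - 2*p⁴ + 8*p²)) = 2 - (-6 + p - 2*p⁴ + 8*p²) = 2 + (6 - p - 8*p² + 2*p⁴) = 8 - p - 8*p² + 2*p⁴)
2662 + g(b(8)) = 2662 + (8 - 1*2 - 8*2² + 2*2⁴) = 2662 + (8 - 2 - 8*4 + 2*16) = 2662 + (8 - 2 - 32 + 32) = 2662 + 6 = 2668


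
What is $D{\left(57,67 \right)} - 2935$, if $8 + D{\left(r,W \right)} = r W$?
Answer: $876$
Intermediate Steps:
$D{\left(r,W \right)} = -8 + W r$ ($D{\left(r,W \right)} = -8 + r W = -8 + W r$)
$D{\left(57,67 \right)} - 2935 = \left(-8 + 67 \cdot 57\right) - 2935 = \left(-8 + 3819\right) - 2935 = 3811 - 2935 = 876$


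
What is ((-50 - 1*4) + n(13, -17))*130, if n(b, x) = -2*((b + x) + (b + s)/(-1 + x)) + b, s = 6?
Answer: -36140/9 ≈ -4015.6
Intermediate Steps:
n(b, x) = -b - 2*x - 2*(6 + b)/(-1 + x) (n(b, x) = -2*((b + x) + (b + 6)/(-1 + x)) + b = -2*((b + x) + (6 + b)/(-1 + x)) + b = -2*(b + x + (6 + b)/(-1 + x)) + b = (-2*b - 2*x - 2*(6 + b)/(-1 + x)) + b = -b - 2*x - 2*(6 + b)/(-1 + x))
((-50 - 1*4) + n(13, -17))*130 = ((-50 - 1*4) + (-12 - 1*13 - 2*(-17)² + 2*(-17) - 1*13*(-17))/(-1 - 17))*130 = ((-50 - 4) + (-12 - 13 - 2*289 - 34 + 221)/(-18))*130 = (-54 - (-12 - 13 - 578 - 34 + 221)/18)*130 = (-54 - 1/18*(-416))*130 = (-54 + 208/9)*130 = -278/9*130 = -36140/9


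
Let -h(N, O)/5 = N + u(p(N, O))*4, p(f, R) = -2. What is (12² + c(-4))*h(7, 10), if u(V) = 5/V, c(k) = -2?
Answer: 2130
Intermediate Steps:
h(N, O) = 50 - 5*N (h(N, O) = -5*(N + (5/(-2))*4) = -5*(N + (5*(-½))*4) = -5*(N - 5/2*4) = -5*(N - 10) = -5*(-10 + N) = 50 - 5*N)
(12² + c(-4))*h(7, 10) = (12² - 2)*(50 - 5*7) = (144 - 2)*(50 - 35) = 142*15 = 2130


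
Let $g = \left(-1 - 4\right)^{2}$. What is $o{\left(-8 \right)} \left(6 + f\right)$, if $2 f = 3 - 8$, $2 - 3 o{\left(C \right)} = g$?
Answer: $- \frac{161}{6} \approx -26.833$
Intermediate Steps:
$g = 25$ ($g = \left(-5\right)^{2} = 25$)
$o{\left(C \right)} = - \frac{23}{3}$ ($o{\left(C \right)} = \frac{2}{3} - \frac{25}{3} = - \frac{23}{3}$)
$f = - \frac{5}{2}$ ($f = \frac{3 - 8}{2} = \frac{1}{2} \left(-5\right) = - \frac{5}{2} \approx -2.5$)
$o{\left(-8 \right)} \left(6 + f\right) = - \frac{23 \left(6 - \frac{5}{2}\right)}{3} = \left(- \frac{23}{3}\right) \frac{7}{2} = - \frac{161}{6}$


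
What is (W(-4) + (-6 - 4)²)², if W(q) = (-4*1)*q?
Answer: 13456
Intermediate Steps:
W(q) = -4*q
(W(-4) + (-6 - 4)²)² = (-4*(-4) + (-6 - 4)²)² = (16 + (-10)²)² = (16 + 100)² = 116² = 13456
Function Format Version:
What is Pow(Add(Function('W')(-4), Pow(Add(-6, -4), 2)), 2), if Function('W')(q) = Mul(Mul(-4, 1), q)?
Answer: 13456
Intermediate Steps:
Function('W')(q) = Mul(-4, q)
Pow(Add(Function('W')(-4), Pow(Add(-6, -4), 2)), 2) = Pow(Add(Mul(-4, -4), Pow(Add(-6, -4), 2)), 2) = Pow(Add(16, Pow(-10, 2)), 2) = Pow(Add(16, 100), 2) = Pow(116, 2) = 13456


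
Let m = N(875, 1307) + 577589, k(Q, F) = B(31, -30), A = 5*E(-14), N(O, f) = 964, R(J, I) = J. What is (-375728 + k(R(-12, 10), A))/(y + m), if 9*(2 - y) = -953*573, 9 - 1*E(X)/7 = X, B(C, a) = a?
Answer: -563637/958844 ≈ -0.58783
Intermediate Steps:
E(X) = 63 - 7*X
y = 182029/3 (y = 2 - (-953)*573/9 = 2 - ⅑*(-546069) = 2 + 182023/3 = 182029/3 ≈ 60676.)
A = 805 (A = 5*(63 - 7*(-14)) = 5*(63 + 98) = 5*161 = 805)
k(Q, F) = -30
m = 578553 (m = 964 + 577589 = 578553)
(-375728 + k(R(-12, 10), A))/(y + m) = (-375728 - 30)/(182029/3 + 578553) = -375758/1917688/3 = -375758*3/1917688 = -563637/958844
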